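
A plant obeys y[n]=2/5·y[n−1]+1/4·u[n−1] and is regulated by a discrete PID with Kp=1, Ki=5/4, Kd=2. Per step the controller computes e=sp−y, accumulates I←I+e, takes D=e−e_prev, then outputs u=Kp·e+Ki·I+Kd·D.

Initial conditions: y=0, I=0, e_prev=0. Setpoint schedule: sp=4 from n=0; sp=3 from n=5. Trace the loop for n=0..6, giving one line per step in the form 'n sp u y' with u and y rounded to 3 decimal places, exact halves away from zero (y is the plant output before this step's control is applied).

0 4 17.000 0.000
1 4 -4.063 4.250
2 4 19.279 0.684
3 4 -2.446 5.093
4 4 20.593 1.426
5 3 -6.019 5.718
6 3 22.146 0.783

(exact arithmetic carried between steps; '≈' marks a value shown rounded to 6 d.p. or computed from one; I and e_prev carry over from the previous line; the table rounds u and y to 3 d.p., halves away from zero)
n=0: y=0, sp=4, e=sp−y=4; I=4, D=e−e_prev=4; u=1·4+5/4·4+2·4=17; next y=2/5·0+1/4·17=4.25
n=1: y=4.25, sp=4, e=sp−y=-0.25; I=3.75, D=e−e_prev=-4.25; u=1·(-0.25)+5/4·3.75+2·(-4.25)=-4.0625; next y=2/5·4.25+1/4·(-4.0625)=0.684375
n=2: y=0.684375, sp=4, e=sp−y=3.315625; I=7.065625, D=e−e_prev=3.565625; u=1·3.315625+5/4·7.065625+2·3.565625≈19.278906; next y=2/5·0.684375+1/4·19.278906≈5.093477
n=3: y≈5.093477, sp=4, e=sp−y≈-1.093477; I≈5.972148, D=e−e_prev≈-4.409102; u=1·(-1.093477)+5/4·5.972148+2·(-4.409102)≈-2.446494; next y=2/5·5.093477+1/4·(-2.446494)≈1.425767
n=4: y≈1.425767, sp=4, e=sp−y≈2.574233; I≈8.546381, D=e−e_prev≈3.667709; u=1·2.574233+5/4·8.546381+2·3.667709≈20.592629; next y=2/5·1.425767+1/4·20.592629≈5.718464
n=5: y≈5.718464, sp=3, e=sp−y≈-2.718464; I≈5.827917, D=e−e_prev≈-5.292697; u=1·(-2.718464)+5/4·5.827917+2·(-5.292697)≈-6.018961; next y=2/5·5.718464+1/4·(-6.018961)≈0.782645
n=6: y≈0.782645, sp=3, e=sp−y≈2.217355; I≈8.045272, D=e−e_prev≈4.935819; u=1·2.217355+5/4·8.045272+2·4.935819≈22.145582; next y=2/5·0.782645+1/4·22.145582≈5.849454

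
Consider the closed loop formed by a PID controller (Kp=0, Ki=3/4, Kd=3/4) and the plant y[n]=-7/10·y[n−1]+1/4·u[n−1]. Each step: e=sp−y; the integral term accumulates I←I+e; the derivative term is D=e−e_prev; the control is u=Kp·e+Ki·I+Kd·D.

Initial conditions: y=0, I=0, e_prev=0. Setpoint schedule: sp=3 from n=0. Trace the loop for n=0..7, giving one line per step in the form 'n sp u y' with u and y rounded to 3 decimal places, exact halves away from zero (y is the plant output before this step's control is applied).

(exact arithmetic carried between steps; '≈' marks a value shown rounded to 6 d.p. or computed from one; I and e_prev carry over from the previous line; the table rounds u and y to 3 d.p., halves away from zero)
n=0: y=0, sp=3, e=sp−y=3; I=3, D=e−e_prev=3; u=0·3+3/4·3+3/4·3=4.5; next y=-7/10·0+1/4·4.5=1.125
n=1: y=1.125, sp=3, e=sp−y=1.875; I=4.875, D=e−e_prev=-1.125; u=0·1.875+3/4·4.875+3/4·(-1.125)=2.8125; next y=-7/10·1.125+1/4·2.8125=-0.084375
n=2: y=-0.084375, sp=3, e=sp−y=3.084375; I=7.959375, D=e−e_prev=1.209375; u=0·3.084375+3/4·7.959375+3/4·1.209375≈6.876563; next y=-7/10·(-0.084375)+1/4·6.876563≈1.778203
n=3: y≈1.778203, sp=3, e=sp−y≈1.221797; I≈9.181172, D=e−e_prev≈-1.862578; u=0·1.221797+3/4·9.181172+3/4·(-1.862578)≈5.488945; next y=-7/10·1.778203+1/4·5.488945≈0.127494
n=4: y≈0.127494, sp=3, e=sp−y≈2.872506; I≈12.053678, D=e−e_prev≈1.650709; u=0·2.872506+3/4·12.053678+3/4·1.650709≈10.278290; next y=-7/10·0.127494+1/4·10.278290≈2.480327
n=5: y≈2.480327, sp=3, e=sp−y≈0.519673; I≈12.573351, D=e−e_prev≈-2.352832; u=0·0.519673+3/4·12.573351+3/4·(-2.352832)≈7.665389; next y=-7/10·2.480327+1/4·7.665389≈0.180119
n=6: y≈0.180119, sp=3, e=sp−y≈2.819881; I≈15.393233, D=e−e_prev≈2.300208; u=0·2.819881+3/4·15.393233+3/4·2.300208≈13.270080; next y=-7/10·0.180119+1/4·13.270080≈3.191437
n=7: y≈3.191437, sp=3, e=sp−y≈-0.191437; I≈15.201795, D=e−e_prev≈-3.011318; u=0·(-0.191437)+3/4·15.201795+3/4·(-3.011318)≈9.142858; next y=-7/10·3.191437+1/4·9.142858≈0.051708

0 3 4.500 0.000
1 3 2.813 1.125
2 3 6.877 -0.084
3 3 5.489 1.778
4 3 10.278 0.127
5 3 7.665 2.480
6 3 13.270 0.180
7 3 9.143 3.191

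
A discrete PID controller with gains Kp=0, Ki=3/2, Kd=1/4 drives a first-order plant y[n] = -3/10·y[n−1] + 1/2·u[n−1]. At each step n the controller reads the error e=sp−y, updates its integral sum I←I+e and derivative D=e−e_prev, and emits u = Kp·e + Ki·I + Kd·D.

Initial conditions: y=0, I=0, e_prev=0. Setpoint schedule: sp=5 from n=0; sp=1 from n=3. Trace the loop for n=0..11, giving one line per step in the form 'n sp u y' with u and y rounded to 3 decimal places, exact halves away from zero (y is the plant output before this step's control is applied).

(exact arithmetic carried between steps; '≈' marks a value shown rounded to 6 d.p. or computed from one; I and e_prev carry over from the previous line; the table rounds u and y to 3 d.p., halves away from zero)
n=0: y=0, sp=5, e=sp−y=5; I=5, D=e−e_prev=5; u=0·5+3/2·5+1/4·5=8.75; next y=-3/10·0+1/2·8.75=4.375
n=1: y=4.375, sp=5, e=sp−y=0.625; I=5.625, D=e−e_prev=-4.375; u=0·0.625+3/2·5.625+1/4·(-4.375)=7.34375; next y=-3/10·4.375+1/2·7.34375=2.359375
n=2: y=2.359375, sp=5, e=sp−y=2.640625; I=8.265625, D=e−e_prev=2.015625; u=0·2.640625+3/2·8.265625+1/4·2.015625≈12.902344; next y=-3/10·2.359375+1/2·12.902344≈5.743359
n=3: y≈5.743359, sp=1, e=sp−y≈-4.743359; I≈3.522266, D=e−e_prev≈-7.383984; u=0·(-4.743359)+3/2·3.522266+1/4·(-7.383984)≈3.437402; next y=-3/10·5.743359+1/2·3.437402≈-0.004307
n=4: y≈-0.004307, sp=1, e=sp−y≈1.004307; I≈4.526572, D=e−e_prev≈5.747666; u=0·1.004307+3/2·4.526572+1/4·5.747666≈8.226775; next y=-3/10·(-0.004307)+1/2·8.226775≈4.114679
n=5: y≈4.114679, sp=1, e=sp−y≈-3.114679; I≈1.411893, D=e−e_prev≈-4.118986; u=0·(-3.114679)+3/2·1.411893+1/4·(-4.118986)≈1.088093; next y=-3/10·4.114679+1/2·1.088093≈-0.690357
n=6: y≈-0.690357, sp=1, e=sp−y≈1.690357; I≈3.102250, D=e−e_prev≈4.805037; u=0·1.690357+3/2·3.102250+1/4·4.805037≈5.854635; next y=-3/10·(-0.690357)+1/2·5.854635≈3.134425
n=7: y≈3.134425, sp=1, e=sp−y≈-2.134425; I≈0.967826, D=e−e_prev≈-3.824782; u=0·(-2.134425)+3/2·0.967826+1/4·(-3.824782)≈0.495543; next y=-3/10·3.134425+1/2·0.495543≈-0.692556
n=8: y≈-0.692556, sp=1, e=sp−y≈1.692556; I≈2.660382, D=e−e_prev≈3.826980; u=0·1.692556+3/2·2.660382+1/4·3.826980≈4.947317; next y=-3/10·(-0.692556)+1/2·4.947317≈2.681425
n=9: y≈2.681425, sp=1, e=sp−y≈-1.681425; I≈0.978956, D=e−e_prev≈-3.373981; u=0·(-1.681425)+3/2·0.978956+1/4·(-3.373981)≈0.624939; next y=-3/10·2.681425+1/2·0.624939≈-0.491958
n=10: y≈-0.491958, sp=1, e=sp−y≈1.491958; I≈2.470914, D=e−e_prev≈3.173384; u=0·1.491958+3/2·2.470914+1/4·3.173384≈4.499717; next y=-3/10·(-0.491958)+1/2·4.499717≈2.397446
n=11: y≈2.397446, sp=1, e=sp−y≈-1.397446; I≈1.073468, D=e−e_prev≈-2.889404; u=0·(-1.397446)+3/2·1.073468+1/4·(-2.889404)≈0.887851; next y=-3/10·2.397446+1/2·0.887851≈-0.275308

0 5 8.750 0.000
1 5 7.344 4.375
2 5 12.902 2.359
3 1 3.437 5.743
4 1 8.227 -0.004
5 1 1.088 4.115
6 1 5.855 -0.690
7 1 0.496 3.134
8 1 4.947 -0.693
9 1 0.625 2.681
10 1 4.500 -0.492
11 1 0.888 2.397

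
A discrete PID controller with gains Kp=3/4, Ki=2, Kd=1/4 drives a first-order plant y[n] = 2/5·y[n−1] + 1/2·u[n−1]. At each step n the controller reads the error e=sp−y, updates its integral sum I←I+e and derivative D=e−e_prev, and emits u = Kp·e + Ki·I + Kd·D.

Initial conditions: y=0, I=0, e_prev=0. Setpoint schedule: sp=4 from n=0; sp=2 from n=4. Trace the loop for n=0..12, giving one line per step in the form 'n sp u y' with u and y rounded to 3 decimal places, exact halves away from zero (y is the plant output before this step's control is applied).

(exact arithmetic carried between steps; '≈' marks a value shown rounded to 6 d.p. or computed from one; I and e_prev carry over from the previous line; the table rounds u and y to 3 d.p., halves away from zero)
n=0: y=0, sp=4, e=sp−y=4; I=4, D=e−e_prev=4; u=3/4·4+2·4+1/4·4=12; next y=2/5·0+1/2·12=6
n=1: y=6, sp=4, e=sp−y=-2; I=2, D=e−e_prev=-6; u=3/4·(-2)+2·2+1/4·(-6)=1; next y=2/5·6+1/2·1=2.9
n=2: y=2.9, sp=4, e=sp−y=1.1; I=3.1, D=e−e_prev=3.1; u=3/4·1.1+2·3.1+1/4·3.1=7.8; next y=2/5·2.9+1/2·7.8=5.06
n=3: y=5.06, sp=4, e=sp−y=-1.06; I=2.04, D=e−e_prev=-2.16; u=3/4·(-1.06)+2·2.04+1/4·(-2.16)=2.745; next y=2/5·5.06+1/2·2.745=3.3965
n=4: y=3.3965, sp=2, e=sp−y=-1.3965; I=0.6435, D=e−e_prev=-0.3365; u=3/4·(-1.3965)+2·0.6435+1/4·(-0.3365)=0.1555; next y=2/5·3.3965+1/2·0.1555=1.43635
n=5: y=1.43635, sp=2, e=sp−y=0.56365; I=1.20715, D=e−e_prev=1.96015; u=3/4·0.56365+2·1.20715+1/4·1.96015=3.327075; next y=2/5·1.43635+1/2·3.327075≈2.238078
n=6: y≈2.238078, sp=2, e=sp−y≈-0.238078; I≈0.969073, D=e−e_prev≈-0.801728; u=3/4·(-0.238078)+2·0.969073+1/4·(-0.801728)≈1.559155; next y=2/5·2.238078+1/2·1.559155≈1.674809
n=7: y≈1.674809, sp=2, e=sp−y≈0.325192; I≈1.294264, D=e−e_prev≈0.563269; u=3/4·0.325192+2·1.294264+1/4·0.563269≈2.973239; next y=2/5·1.674809+1/2·2.973239≈2.156543
n=8: y≈2.156543, sp=2, e=sp−y≈-0.156543; I≈1.137721, D=e−e_prev≈-0.481734; u=3/4·(-0.156543)+2·1.137721+1/4·(-0.481734)≈2.037602; next y=2/5·2.156543+1/2·2.037602≈1.881418
n=9: y≈1.881418, sp=2, e=sp−y≈0.118582; I≈1.256303, D=e−e_prev≈0.275125; u=3/4·0.118582+2·1.256303+1/4·0.275125≈2.670324; next y=2/5·1.881418+1/2·2.670324≈2.087729
n=10: y≈2.087729, sp=2, e=sp−y≈-0.087729; I≈1.168574, D=e−e_prev≈-0.206311; u=3/4·(-0.087729)+2·1.168574+1/4·(-0.206311)≈2.219773; next y=2/5·2.087729+1/2·2.219773≈1.944978
n=11: y≈1.944978, sp=2, e=sp−y≈0.055022; I≈1.223596, D=e−e_prev≈0.142751; u=3/4·0.055022+2·1.223596+1/4·0.142751≈2.524145; next y=2/5·1.944978+1/2·2.524145≈2.040064
n=12: y≈2.040064, sp=2, e=sp−y≈-0.040064; I≈1.183532, D=e−e_prev≈-0.095086; u=3/4·(-0.040064)+2·1.183532+1/4·(-0.095086)≈2.313244; next y=2/5·2.040064+1/2·2.313244≈1.972648

0 4 12.000 0.000
1 4 1.000 6.000
2 4 7.800 2.900
3 4 2.745 5.060
4 2 0.156 3.397
5 2 3.327 1.436
6 2 1.559 2.238
7 2 2.973 1.675
8 2 2.038 2.157
9 2 2.670 1.881
10 2 2.220 2.088
11 2 2.524 1.945
12 2 2.313 2.040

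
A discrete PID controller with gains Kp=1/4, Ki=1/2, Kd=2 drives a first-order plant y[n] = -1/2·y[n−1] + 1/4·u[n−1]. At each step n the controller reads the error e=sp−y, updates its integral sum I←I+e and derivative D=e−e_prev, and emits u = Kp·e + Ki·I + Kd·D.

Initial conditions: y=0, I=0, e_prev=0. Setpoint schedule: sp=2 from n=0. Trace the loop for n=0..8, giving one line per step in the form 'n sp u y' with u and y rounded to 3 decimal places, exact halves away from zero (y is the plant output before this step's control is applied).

0 2 5.500 0.000
1 2 -1.281 1.375
2 2 8.334 -1.008
3 2 -4.815 2.587
4 2 16.065 -2.497
5 2 -13.202 5.265
6 2 31.485 -5.933
7 2 -33.064 10.838
8 2 63.495 -13.685

(exact arithmetic carried between steps; '≈' marks a value shown rounded to 6 d.p. or computed from one; I and e_prev carry over from the previous line; the table rounds u and y to 3 d.p., halves away from zero)
n=0: y=0, sp=2, e=sp−y=2; I=2, D=e−e_prev=2; u=1/4·2+1/2·2+2·2=5.5; next y=-1/2·0+1/4·5.5=1.375
n=1: y=1.375, sp=2, e=sp−y=0.625; I=2.625, D=e−e_prev=-1.375; u=1/4·0.625+1/2·2.625+2·(-1.375)=-1.28125; next y=-1/2·1.375+1/4·(-1.28125)≈-1.007813
n=2: y≈-1.007813, sp=2, e=sp−y≈3.007813; I≈5.632813, D=e−e_prev≈2.382813; u=1/4·3.007813+1/2·5.632813+2·2.382813≈8.333984; next y=-1/2·(-1.007813)+1/4·8.333984≈2.587402
n=3: y≈2.587402, sp=2, e=sp−y≈-0.587402; I≈5.045410, D=e−e_prev≈-3.595215; u=1/4·(-0.587402)+1/2·5.045410+2·(-3.595215)≈-4.814575; next y=-1/2·2.587402+1/4·(-4.814575)≈-2.497345
n=4: y≈-2.497345, sp=2, e=sp−y≈4.497345; I≈9.542755, D=e−e_prev≈5.084747; u=1/4·4.497345+1/2·9.542755+2·5.084747≈16.065208; next y=-1/2·(-2.497345)+1/4·16.065208≈5.264975
n=5: y≈5.264975, sp=2, e=sp−y≈-3.264975; I≈6.277781, D=e−e_prev≈-7.762320; u=1/4·(-3.264975)+1/2·6.277781+2·(-7.762320)≈-13.201993; next y=-1/2·5.264975+1/4·(-13.201993)≈-5.932985
n=6: y≈-5.932985, sp=2, e=sp−y≈7.932985; I≈14.210766, D=e−e_prev≈11.197960; u=1/4·7.932985+1/2·14.210766+2·11.197960≈31.484549; next y=-1/2·(-5.932985)+1/4·31.484549≈10.837630
n=7: y≈10.837630, sp=2, e=sp−y≈-8.837630; I≈5.373136, D=e−e_prev≈-16.770615; u=1/4·(-8.837630)+1/2·5.373136+2·(-16.770615)≈-33.064071; next y=-1/2·10.837630+1/4·(-33.064071)≈-13.684833
n=8: y≈-13.684833, sp=2, e=sp−y≈15.684833; I≈21.057969, D=e−e_prev≈24.522463; u=1/4·15.684833+1/2·21.057969+2·24.522463≈63.495118; next y=-1/2·(-13.684833)+1/4·63.495118≈22.716196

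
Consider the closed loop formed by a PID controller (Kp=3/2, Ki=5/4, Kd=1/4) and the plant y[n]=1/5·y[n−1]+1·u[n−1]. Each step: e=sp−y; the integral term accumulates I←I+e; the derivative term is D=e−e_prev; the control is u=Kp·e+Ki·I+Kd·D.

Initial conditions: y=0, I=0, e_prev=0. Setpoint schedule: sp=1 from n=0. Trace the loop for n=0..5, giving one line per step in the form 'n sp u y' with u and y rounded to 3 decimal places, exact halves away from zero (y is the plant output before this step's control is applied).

0 1 3.000 0.000
1 1 -5.000 3.000
2 1 15.450 -4.400
3 1 -36.560 14.570
4 1 95.868 -33.646
5 1 -241.233 89.139

(exact arithmetic carried between steps; '≈' marks a value shown rounded to 6 d.p. or computed from one; I and e_prev carry over from the previous line; the table rounds u and y to 3 d.p., halves away from zero)
n=0: y=0, sp=1, e=sp−y=1; I=1, D=e−e_prev=1; u=3/2·1+5/4·1+1/4·1=3; next y=1/5·0+1·3=3
n=1: y=3, sp=1, e=sp−y=-2; I=-1, D=e−e_prev=-3; u=3/2·(-2)+5/4·(-1)+1/4·(-3)=-5; next y=1/5·3+1·(-5)=-4.4
n=2: y=-4.4, sp=1, e=sp−y=5.4; I=4.4, D=e−e_prev=7.4; u=3/2·5.4+5/4·4.4+1/4·7.4=15.45; next y=1/5·(-4.4)+1·15.45=14.57
n=3: y=14.57, sp=1, e=sp−y=-13.57; I=-9.17, D=e−e_prev=-18.97; u=3/2·(-13.57)+5/4·(-9.17)+1/4·(-18.97)=-36.56; next y=1/5·14.57+1·(-36.56)=-33.646
n=4: y=-33.646, sp=1, e=sp−y=34.646; I=25.476, D=e−e_prev=48.216; u=3/2·34.646+5/4·25.476+1/4·48.216=95.868; next y=1/5·(-33.646)+1·95.868=89.1388
n=5: y=89.1388, sp=1, e=sp−y=-88.1388; I=-62.6628, D=e−e_prev=-122.7848; u=3/2·(-88.1388)+5/4·(-62.6628)+1/4·(-122.7848)=-241.2329; next y=1/5·89.1388+1·(-241.2329)=-223.40514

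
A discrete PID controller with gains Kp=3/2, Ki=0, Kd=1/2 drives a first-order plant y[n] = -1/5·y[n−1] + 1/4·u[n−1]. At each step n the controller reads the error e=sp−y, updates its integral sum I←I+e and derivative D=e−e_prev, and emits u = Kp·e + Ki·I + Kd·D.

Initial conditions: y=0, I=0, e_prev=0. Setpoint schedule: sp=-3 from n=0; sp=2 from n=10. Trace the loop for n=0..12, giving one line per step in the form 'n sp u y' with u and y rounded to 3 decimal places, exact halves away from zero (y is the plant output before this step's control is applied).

0 -3 -6.000 0.000
1 -3 -1.500 -1.500
2 -3 -5.100 -0.075
3 -3 -2.018 -1.260
4 -3 -4.625 -0.252
5 -3 -2.415 -1.106
6 -3 -4.288 -0.382
7 -3 -2.700 -0.996
8 -3 -4.046 -0.476
9 -3 -2.905 -0.916
10 2 6.128 -0.543
11 2 -0.553 1.641
12 2 4.753 -0.466

(exact arithmetic carried between steps; '≈' marks a value shown rounded to 6 d.p. or computed from one; I and e_prev carry over from the previous line; the table rounds u and y to 3 d.p., halves away from zero)
n=0: y=0, sp=-3, e=sp−y=-3; I=-3, D=e−e_prev=-3; u=3/2·(-3)+0·(-3)+1/2·(-3)=-6; next y=-1/5·0+1/4·(-6)=-1.5
n=1: y=-1.5, sp=-3, e=sp−y=-1.5; I=-4.5, D=e−e_prev=1.5; u=3/2·(-1.5)+0·(-4.5)+1/2·1.5=-1.5; next y=-1/5·(-1.5)+1/4·(-1.5)=-0.075
n=2: y=-0.075, sp=-3, e=sp−y=-2.925; I=-7.425, D=e−e_prev=-1.425; u=3/2·(-2.925)+0·(-7.425)+1/2·(-1.425)=-5.1; next y=-1/5·(-0.075)+1/4·(-5.1)=-1.26
n=3: y=-1.26, sp=-3, e=sp−y=-1.74; I=-9.165, D=e−e_prev=1.185; u=3/2·(-1.74)+0·(-9.165)+1/2·1.185=-2.0175; next y=-1/5·(-1.26)+1/4·(-2.0175)=-0.252375
n=4: y=-0.252375, sp=-3, e=sp−y=-2.747625; I=-11.912625, D=e−e_prev=-1.007625; u=3/2·(-2.747625)+0·(-11.912625)+1/2·(-1.007625)=-4.62525; next y=-1/5·(-0.252375)+1/4·(-4.62525)≈-1.105838
n=5: y≈-1.105838, sp=-3, e=sp−y≈-1.894163; I≈-13.806788, D=e−e_prev≈0.853463; u=3/2·(-1.894163)+0·(-13.806788)+1/2·0.853463≈-2.414513; next y=-1/5·(-1.105838)+1/4·(-2.414513)≈-0.382461
n=6: y≈-0.382461, sp=-3, e=sp−y≈-2.617539; I≈-16.424327, D=e−e_prev≈-0.723377; u=3/2·(-2.617539)+0·(-16.424327)+1/2·(-0.723377)≈-4.287998; next y=-1/5·(-0.382461)+1/4·(-4.287998)≈-0.995507
n=7: y≈-0.995507, sp=-3, e=sp−y≈-2.004493; I≈-18.428820, D=e−e_prev≈0.613047; u=3/2·(-2.004493)+0·(-18.428820)+1/2·0.613047≈-2.700216; next y=-1/5·(-0.995507)+1/4·(-2.700216)≈-0.475953
n=8: y≈-0.475953, sp=-3, e=sp−y≈-2.524047; I≈-20.952867, D=e−e_prev≈-0.519555; u=3/2·(-2.524047)+0·(-20.952867)+1/2·(-0.519555)≈-4.045849; next y=-1/5·(-0.475953)+1/4·(-4.045849)≈-0.916272
n=9: y≈-0.916272, sp=-3, e=sp−y≈-2.083728; I≈-23.036595, D=e−e_prev≈0.440319; u=3/2·(-2.083728)+0·(-23.036595)+1/2·0.440319≈-2.905433; next y=-1/5·(-0.916272)+1/4·(-2.905433)≈-0.543104
n=10: y≈-0.543104, sp=2, e=sp−y≈2.543104; I≈-20.493492, D=e−e_prev≈4.626832; u=3/2·2.543104+0·(-20.493492)+1/2·4.626832≈6.128072; next y=-1/5·(-0.543104)+1/4·6.128072≈1.640639
n=11: y≈1.640639, sp=2, e=sp−y≈0.359361; I≈-20.134130, D=e−e_prev≈-2.183743; u=3/2·0.359361+0·(-20.134130)+1/2·(-2.183743)≈-0.552830; next y=-1/5·1.640639+1/4·(-0.552830)≈-0.466335
n=12: y≈-0.466335, sp=2, e=sp−y≈2.466335; I≈-17.667795, D=e−e_prev≈2.106974; u=3/2·2.466335+0·(-17.667795)+1/2·2.106974≈4.752990; next y=-1/5·(-0.466335)+1/4·4.752990≈1.281514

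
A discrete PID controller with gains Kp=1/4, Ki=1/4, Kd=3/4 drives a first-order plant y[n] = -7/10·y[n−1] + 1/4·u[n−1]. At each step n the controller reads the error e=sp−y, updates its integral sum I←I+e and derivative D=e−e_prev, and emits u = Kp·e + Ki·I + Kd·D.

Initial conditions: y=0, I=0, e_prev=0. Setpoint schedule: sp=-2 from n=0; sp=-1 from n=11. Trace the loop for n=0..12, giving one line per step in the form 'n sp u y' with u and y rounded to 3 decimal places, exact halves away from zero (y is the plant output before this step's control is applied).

0 -2 -2.500 0.000
1 -2 -0.719 -0.625
2 -2 -2.635 0.258
3 -2 -1.166 -0.839
4 -2 -3.698 0.296
5 -2 -1.636 -1.132
6 -2 -4.817 0.383
7 -2 -1.957 -1.472
8 -2 -5.998 0.541
9 -2 -2.098 -1.879
10 -2 -7.280 0.790
11 -1 -0.771 -2.373
12 -1 -8.353 1.468

(exact arithmetic carried between steps; '≈' marks a value shown rounded to 6 d.p. or computed from one; I and e_prev carry over from the previous line; the table rounds u and y to 3 d.p., halves away from zero)
n=0: y=0, sp=-2, e=sp−y=-2; I=-2, D=e−e_prev=-2; u=1/4·(-2)+1/4·(-2)+3/4·(-2)=-2.5; next y=-7/10·0+1/4·(-2.5)=-0.625
n=1: y=-0.625, sp=-2, e=sp−y=-1.375; I=-3.375, D=e−e_prev=0.625; u=1/4·(-1.375)+1/4·(-3.375)+3/4·0.625=-0.71875; next y=-7/10·(-0.625)+1/4·(-0.71875)≈0.257813
n=2: y≈0.257813, sp=-2, e=sp−y≈-2.257813; I≈-5.632813, D=e−e_prev≈-0.882813; u=1/4·(-2.257813)+1/4·(-5.632813)+3/4·(-0.882813)≈-2.634766; next y=-7/10·0.257813+1/4·(-2.634766)≈-0.839160
n=3: y≈-0.839160, sp=-2, e=sp−y≈-1.160840; I≈-6.793652, D=e−e_prev≈1.096973; u=1/4·(-1.160840)+1/4·(-6.793652)+3/4·1.096973≈-1.165894; next y=-7/10·(-0.839160)+1/4·(-1.165894)≈0.295939
n=4: y≈0.295939, sp=-2, e=sp−y≈-2.295939; I≈-9.089591, D=e−e_prev≈-1.135099; u=1/4·(-2.295939)+1/4·(-9.089591)+3/4·(-1.135099)≈-3.697707; next y=-7/10·0.295939+1/4·(-3.697707)≈-1.131584
n=5: y≈-1.131584, sp=-2, e=sp−y≈-0.868416; I≈-9.958007, D=e−e_prev≈1.427522; u=1/4·(-0.868416)+1/4·(-9.958007)+3/4·1.427522≈-1.635964; next y=-7/10·(-1.131584)+1/4·(-1.635964)≈0.383118
n=6: y≈0.383118, sp=-2, e=sp−y≈-2.383118; I≈-12.341125, D=e−e_prev≈-1.514701; u=1/4·(-2.383118)+1/4·(-12.341125)+3/4·(-1.514701)≈-4.817087; next y=-7/10·0.383118+1/4·(-4.817087)≈-1.472454
n=7: y≈-1.472454, sp=-2, e=sp−y≈-0.527546; I≈-12.868671, D=e−e_prev≈1.855572; u=1/4·(-0.527546)+1/4·(-12.868671)+3/4·1.855572≈-1.957376; next y=-7/10·(-1.472454)+1/4·(-1.957376)≈0.541374
n=8: y≈0.541374, sp=-2, e=sp−y≈-2.541374; I≈-15.410045, D=e−e_prev≈-2.013828; u=1/4·(-2.541374)+1/4·(-15.410045)+3/4·(-2.013828)≈-5.998226; next y=-7/10·0.541374+1/4·(-5.998226)≈-1.878518
n=9: y≈-1.878518, sp=-2, e=sp−y≈-0.121482; I≈-15.531527, D=e−e_prev≈2.419892; u=1/4·(-0.121482)+1/4·(-15.531527)+3/4·2.419892≈-2.098333; next y=-7/10·(-1.878518)+1/4·(-2.098333)≈0.790379
n=10: y≈0.790379, sp=-2, e=sp−y≈-2.790379; I≈-18.321906, D=e−e_prev≈-2.668898; u=1/4·(-2.790379)+1/4·(-18.321906)+3/4·(-2.668898)≈-7.279745; next y=-7/10·0.790379+1/4·(-7.279745)≈-2.373202
n=11: y≈-2.373202, sp=-1, e=sp−y≈1.373202; I≈-16.948704, D=e−e_prev≈4.163581; u=1/4·1.373202+1/4·(-16.948704)+3/4·4.163581≈-0.771190; next y=-7/10·(-2.373202)+1/4·(-0.771190)≈1.468444
n=12: y≈1.468444, sp=-1, e=sp−y≈-2.468444; I≈-19.417148, D=e−e_prev≈-3.841646; u=1/4·(-2.468444)+1/4·(-19.417148)+3/4·(-3.841646)≈-8.352632; next y=-7/10·1.468444+1/4·(-8.352632)≈-3.116069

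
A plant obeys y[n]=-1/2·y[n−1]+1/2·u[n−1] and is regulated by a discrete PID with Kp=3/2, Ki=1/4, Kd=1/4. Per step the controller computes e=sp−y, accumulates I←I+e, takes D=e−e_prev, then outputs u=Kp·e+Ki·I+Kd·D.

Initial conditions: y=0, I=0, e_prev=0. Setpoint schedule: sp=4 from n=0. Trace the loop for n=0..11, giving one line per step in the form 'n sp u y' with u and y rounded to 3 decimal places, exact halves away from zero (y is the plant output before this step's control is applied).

0 4 8.000 0.000
1 4 0.000 4.000
2 4 13.000 -2.000
3 4 -6.000 7.500
4 4 24.000 -6.750
5 4 -21.125 15.375
6 4 48.813 -18.250
7 4 -57.594 33.531
8 4 106.156 -45.563
9 4 -144.070 75.859
10 4 239.969 -109.965
11 4 -347.859 174.967

(exact arithmetic carried between steps; '≈' marks a value shown rounded to 6 d.p. or computed from one; I and e_prev carry over from the previous line; the table rounds u and y to 3 d.p., halves away from zero)
n=0: y=0, sp=4, e=sp−y=4; I=4, D=e−e_prev=4; u=3/2·4+1/4·4+1/4·4=8; next y=-1/2·0+1/2·8=4
n=1: y=4, sp=4, e=sp−y=0; I=4, D=e−e_prev=-4; u=3/2·0+1/4·4+1/4·(-4)=0; next y=-1/2·4+1/2·0=-2
n=2: y=-2, sp=4, e=sp−y=6; I=10, D=e−e_prev=6; u=3/2·6+1/4·10+1/4·6=13; next y=-1/2·(-2)+1/2·13=7.5
n=3: y=7.5, sp=4, e=sp−y=-3.5; I=6.5, D=e−e_prev=-9.5; u=3/2·(-3.5)+1/4·6.5+1/4·(-9.5)=-6; next y=-1/2·7.5+1/2·(-6)=-6.75
n=4: y=-6.75, sp=4, e=sp−y=10.75; I=17.25, D=e−e_prev=14.25; u=3/2·10.75+1/4·17.25+1/4·14.25=24; next y=-1/2·(-6.75)+1/2·24=15.375
n=5: y=15.375, sp=4, e=sp−y=-11.375; I=5.875, D=e−e_prev=-22.125; u=3/2·(-11.375)+1/4·5.875+1/4·(-22.125)=-21.125; next y=-1/2·15.375+1/2·(-21.125)=-18.25
n=6: y=-18.25, sp=4, e=sp−y=22.25; I=28.125, D=e−e_prev=33.625; u=3/2·22.25+1/4·28.125+1/4·33.625=48.8125; next y=-1/2·(-18.25)+1/2·48.8125=33.53125
n=7: y=33.53125, sp=4, e=sp−y=-29.53125; I=-1.40625, D=e−e_prev=-51.78125; u=3/2·(-29.53125)+1/4·(-1.40625)+1/4·(-51.78125)=-57.59375; next y=-1/2·33.53125+1/2·(-57.59375)=-45.5625
n=8: y=-45.5625, sp=4, e=sp−y=49.5625; I=48.15625, D=e−e_prev=79.09375; u=3/2·49.5625+1/4·48.15625+1/4·79.09375=106.15625; next y=-1/2·(-45.5625)+1/2·106.15625=75.859375
n=9: y=75.859375, sp=4, e=sp−y=-71.859375; I=-23.703125, D=e−e_prev=-121.421875; u=3/2·(-71.859375)+1/4·(-23.703125)+1/4·(-121.421875)≈-144.070313; next y=-1/2·75.859375+1/2·(-144.070313)≈-109.964844
n=10: y≈-109.964844, sp=4, e=sp−y≈113.964844; I≈90.261719, D=e−e_prev≈185.824219; u=3/2·113.964844+1/4·90.261719+1/4·185.824219≈239.96875; next y=-1/2·(-109.964844)+1/2·239.96875≈174.966797
n=11: y≈174.966797, sp=4, e=sp−y≈-170.966797; I≈-80.705078, D=e−e_prev≈-284.931641; u=3/2·(-170.966797)+1/4·(-80.705078)+1/4·(-284.931641)≈-347.859375; next y=-1/2·174.966797+1/2·(-347.859375)≈-261.413086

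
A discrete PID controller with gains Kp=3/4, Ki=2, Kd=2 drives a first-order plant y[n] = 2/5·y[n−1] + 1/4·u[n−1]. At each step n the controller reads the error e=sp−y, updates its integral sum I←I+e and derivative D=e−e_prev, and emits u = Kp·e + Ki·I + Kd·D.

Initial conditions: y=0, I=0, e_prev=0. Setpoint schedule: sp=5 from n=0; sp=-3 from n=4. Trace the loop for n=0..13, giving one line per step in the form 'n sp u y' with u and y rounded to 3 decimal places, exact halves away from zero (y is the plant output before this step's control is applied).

0 5 23.750 0.000
1 5 -4.453 5.938
2 5 27.757 1.262
3 5 -3.484 7.444
4 -3 -8.655 2.107
5 -3 2.739 -1.321
6 -3 -14.492 0.156
7 -3 -0.195 -3.561
8 -3 -16.424 -1.473
9 -3 0.003 -4.695
10 -3 -16.436 -1.877
11 -3 1.121 -4.860
12 -3 -16.306 -1.664
13 -3 2.036 -4.742

(exact arithmetic carried between steps; '≈' marks a value shown rounded to 6 d.p. or computed from one; I and e_prev carry over from the previous line; the table rounds u and y to 3 d.p., halves away from zero)
n=0: y=0, sp=5, e=sp−y=5; I=5, D=e−e_prev=5; u=3/4·5+2·5+2·5=23.75; next y=2/5·0+1/4·23.75=5.9375
n=1: y=5.9375, sp=5, e=sp−y=-0.9375; I=4.0625, D=e−e_prev=-5.9375; u=3/4·(-0.9375)+2·4.0625+2·(-5.9375)=-4.453125; next y=2/5·5.9375+1/4·(-4.453125)≈1.261719
n=2: y≈1.261719, sp=5, e=sp−y≈3.738281; I≈7.800781, D=e−e_prev≈4.675781; u=3/4·3.738281+2·7.800781+2·4.675781≈27.756836; next y=2/5·1.261719+1/4·27.756836≈7.443896
n=3: y≈7.443896, sp=5, e=sp−y≈-2.443896; I≈5.356885, D=e−e_prev≈-6.182178; u=3/4·(-2.443896)+2·5.356885+2·(-6.182178)≈-3.483508; next y=2/5·7.443896+1/4·(-3.483508)≈2.106682
n=4: y≈2.106682, sp=-3, e=sp−y≈-5.106682; I≈0.250203, D=e−e_prev≈-2.662785; u=3/4·(-5.106682)+2·0.250203+2·(-2.662785)≈-8.655175; next y=2/5·2.106682+1/4·(-8.655175)≈-1.321121
n=5: y≈-1.321121, sp=-3, e=sp−y≈-1.678879; I≈-1.428676, D=e−e_prev≈3.427803; u=3/4·(-1.678879)+2·(-1.428676)+2·3.427803≈2.739095; next y=2/5·(-1.321121)+1/4·2.739095≈0.156325
n=6: y≈0.156325, sp=-3, e=sp−y≈-3.156325; I≈-4.585001, D=e−e_prev≈-1.477446; u=3/4·(-3.156325)+2·(-4.585001)+2·(-1.477446)≈-14.492138; next y=2/5·0.156325+1/4·(-14.492138)≈-3.560504
n=7: y≈-3.560504, sp=-3, e=sp−y≈0.560504; I≈-4.024496, D=e−e_prev≈3.716830; u=3/4·0.560504+2·(-4.024496)+2·3.716830≈-0.194955; next y=2/5·(-3.560504)+1/4·(-0.194955)≈-1.472941
n=8: y≈-1.472941, sp=-3, e=sp−y≈-1.527059; I≈-5.551556, D=e−e_prev≈-2.087564; u=3/4·(-1.527059)+2·(-5.551556)+2·(-2.087564)≈-16.423534; next y=2/5·(-1.472941)+1/4·(-16.423534)≈-4.695060
n=9: y≈-4.695060, sp=-3, e=sp−y≈1.695060; I≈-3.856496, D=e−e_prev≈3.222119; u=3/4·1.695060+2·(-3.856496)+2·3.222119≈0.002541; next y=2/5·(-4.695060)+1/4·0.002541≈-1.877389
n=10: y≈-1.877389, sp=-3, e=sp−y≈-1.122611; I≈-4.979107, D=e−e_prev≈-2.817671; u=3/4·(-1.122611)+2·(-4.979107)+2·(-2.817671)≈-16.435516; next y=2/5·(-1.877389)+1/4·(-16.435516)≈-4.859834
n=11: y≈-4.859834, sp=-3, e=sp−y≈1.859834; I≈-3.119273, D=e−e_prev≈2.982446; u=3/4·1.859834+2·(-3.119273)+2·2.982446≈1.121221; next y=2/5·(-4.859834)+1/4·1.121221≈-1.663628
n=12: y≈-1.663628, sp=-3, e=sp−y≈-1.336372; I≈-4.455645, D=e−e_prev≈-3.196206; u=3/4·(-1.336372)+2·(-4.455645)+2·(-3.196206)≈-16.305980; next y=2/5·(-1.663628)+1/4·(-16.305980)≈-4.741946
n=13: y≈-4.741946, sp=-3, e=sp−y≈1.741946; I≈-2.713698, D=e−e_prev≈3.078318; u=3/4·1.741946+2·(-2.713698)+2·3.078318≈2.035699; next y=2/5·(-4.741946)+1/4·2.035699≈-1.387854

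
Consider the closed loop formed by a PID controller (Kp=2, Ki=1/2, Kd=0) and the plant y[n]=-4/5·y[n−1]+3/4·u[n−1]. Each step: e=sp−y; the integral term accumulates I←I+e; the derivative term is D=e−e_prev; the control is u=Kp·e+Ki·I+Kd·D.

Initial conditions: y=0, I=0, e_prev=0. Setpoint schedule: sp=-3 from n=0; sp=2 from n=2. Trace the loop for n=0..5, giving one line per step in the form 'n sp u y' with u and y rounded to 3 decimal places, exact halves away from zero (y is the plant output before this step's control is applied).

(exact arithmetic carried between steps; '≈' marks a value shown rounded to 6 d.p. or computed from one; I and e_prev carry over from the previous line; the table rounds u and y to 3 d.p., halves away from zero)
n=0: y=0, sp=-3, e=sp−y=-3; I=-3, D=e−e_prev=-3; u=2·(-3)+1/2·(-3)+0·(-3)=-7.5; next y=-4/5·0+3/4·(-7.5)=-5.625
n=1: y=-5.625, sp=-3, e=sp−y=2.625; I=-0.375, D=e−e_prev=5.625; u=2·2.625+1/2·(-0.375)+0·5.625=5.0625; next y=-4/5·(-5.625)+3/4·5.0625=8.296875
n=2: y=8.296875, sp=2, e=sp−y=-6.296875; I=-6.671875, D=e−e_prev=-8.921875; u=2·(-6.296875)+1/2·(-6.671875)+0·(-8.921875)≈-15.929688; next y=-4/5·8.296875+3/4·(-15.929688)≈-18.584766
n=3: y≈-18.584766, sp=2, e=sp−y≈20.584766; I≈13.912891, D=e−e_prev≈26.881641; u=2·20.584766+1/2·13.912891+0·26.881641≈48.125977; next y=-4/5·(-18.584766)+3/4·48.125977≈50.962295
n=4: y≈50.962295, sp=2, e=sp−y≈-48.962295; I≈-35.049404, D=e−e_prev≈-69.547061; u=2·(-48.962295)+1/2·(-35.049404)+0·(-69.547061)≈-115.449292; next y=-4/5·50.962295+3/4·(-115.449292)≈-127.356805
n=5: y≈-127.356805, sp=2, e=sp−y≈129.356805; I≈94.307401, D=e−e_prev≈178.319100; u=2·129.356805+1/2·94.307401+0·178.319100≈305.867310; next y=-4/5·(-127.356805)+3/4·305.867310≈331.285927

0 -3 -7.500 0.000
1 -3 5.063 -5.625
2 2 -15.930 8.297
3 2 48.126 -18.585
4 2 -115.449 50.962
5 2 305.867 -127.357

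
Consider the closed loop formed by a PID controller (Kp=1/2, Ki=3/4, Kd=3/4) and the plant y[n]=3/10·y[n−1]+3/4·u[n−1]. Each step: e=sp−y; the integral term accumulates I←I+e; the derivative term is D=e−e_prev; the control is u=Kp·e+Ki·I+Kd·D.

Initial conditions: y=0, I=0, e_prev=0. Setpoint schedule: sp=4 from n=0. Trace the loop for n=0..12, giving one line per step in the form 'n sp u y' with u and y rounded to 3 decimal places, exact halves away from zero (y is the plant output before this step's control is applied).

(exact arithmetic carried between steps; '≈' marks a value shown rounded to 6 d.p. or computed from one; I and e_prev carry over from the previous line; the table rounds u and y to 3 d.p., halves away from zero)
n=0: y=0, sp=4, e=sp−y=4; I=4, D=e−e_prev=4; u=1/2·4+3/4·4+3/4·4=8; next y=3/10·0+3/4·8=6
n=1: y=6, sp=4, e=sp−y=-2; I=2, D=e−e_prev=-6; u=1/2·(-2)+3/4·2+3/4·(-6)=-4; next y=3/10·6+3/4·(-4)=-1.2
n=2: y=-1.2, sp=4, e=sp−y=5.2; I=7.2, D=e−e_prev=7.2; u=1/2·5.2+3/4·7.2+3/4·7.2=13.4; next y=3/10·(-1.2)+3/4·13.4=9.69
n=3: y=9.69, sp=4, e=sp−y=-5.69; I=1.51, D=e−e_prev=-10.89; u=1/2·(-5.69)+3/4·1.51+3/4·(-10.89)=-9.88; next y=3/10·9.69+3/4·(-9.88)=-4.503
n=4: y=-4.503, sp=4, e=sp−y=8.503; I=10.013, D=e−e_prev=14.193; u=1/2·8.503+3/4·10.013+3/4·14.193=22.406; next y=3/10·(-4.503)+3/4·22.406=15.4536
n=5: y=15.4536, sp=4, e=sp−y=-11.4536; I=-1.4406, D=e−e_prev=-19.9566; u=1/2·(-11.4536)+3/4·(-1.4406)+3/4·(-19.9566)=-21.7747; next y=3/10·15.4536+3/4·(-21.7747)=-11.694945
n=6: y=-11.694945, sp=4, e=sp−y=15.694945; I=14.254345, D=e−e_prev=27.148545; u=1/2·15.694945+3/4·14.254345+3/4·27.148545=38.89964; next y=3/10·(-11.694945)+3/4·38.89964≈25.666247
n=7: y≈25.666247, sp=4, e=sp−y≈-21.666247; I≈-7.411902, D=e−e_prev≈-37.361192; u=1/2·(-21.666247)+3/4·(-7.411902)+3/4·(-37.361192)≈-44.412943; next y=3/10·25.666247+3/4·(-44.412943)≈-25.609833
n=8: y≈-25.609833, sp=4, e=sp−y≈29.609833; I≈22.197932, D=e−e_prev≈51.276080; u=1/2·29.609833+3/4·22.197932+3/4·51.276080≈69.910425; next y=3/10·(-25.609833)+3/4·69.910425≈44.749869
n=9: y≈44.749869, sp=4, e=sp−y≈-40.749869; I≈-18.551937, D=e−e_prev≈-70.359702; u=1/2·(-40.749869)+3/4·(-18.551937)+3/4·(-70.359702)≈-87.058664; next y=3/10·44.749869+3/4·(-87.058664)≈-51.869037
n=10: y≈-51.869037, sp=4, e=sp−y≈55.869037; I≈37.317100, D=e−e_prev≈96.618906; u=1/2·55.869037+3/4·37.317100+3/4·96.618906≈128.386524; next y=3/10·(-51.869037)+3/4·128.386524≈80.729182
n=11: y≈80.729182, sp=4, e=sp−y≈-76.729182; I≈-39.412081, D=e−e_prev≈-132.598219; u=1/2·(-76.729182)+3/4·(-39.412081)+3/4·(-132.598219)≈-167.372316; next y=3/10·80.729182+3/4·(-167.372316)≈-101.310483
n=12: y≈-101.310483, sp=4, e=sp−y≈105.310483; I≈65.898401, D=e−e_prev≈182.039664; u=1/2·105.310483+3/4·65.898401+3/4·182.039664≈238.608790; next y=3/10·(-101.310483)+3/4·238.608790≈148.563448

0 4 8.000 0.000
1 4 -4.000 6.000
2 4 13.400 -1.200
3 4 -9.880 9.690
4 4 22.406 -4.503
5 4 -21.775 15.454
6 4 38.900 -11.695
7 4 -44.413 25.666
8 4 69.910 -25.610
9 4 -87.059 44.750
10 4 128.387 -51.869
11 4 -167.372 80.729
12 4 238.609 -101.310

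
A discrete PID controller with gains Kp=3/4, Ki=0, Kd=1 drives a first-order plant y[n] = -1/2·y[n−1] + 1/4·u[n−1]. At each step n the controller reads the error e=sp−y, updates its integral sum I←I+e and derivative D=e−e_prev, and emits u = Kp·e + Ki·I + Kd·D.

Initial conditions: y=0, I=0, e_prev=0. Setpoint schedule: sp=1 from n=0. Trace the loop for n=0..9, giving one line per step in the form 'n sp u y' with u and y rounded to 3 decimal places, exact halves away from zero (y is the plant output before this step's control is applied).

0 1 1.750 0.000
1 1 -0.016 0.438
2 1 1.577 -0.223
3 1 -0.357 0.506
4 1 1.854 -0.342
5 1 -0.703 0.635
6 1 2.248 -0.493
7 1 -1.158 0.808
8 1 2.772 -0.694
9 1 -1.764 1.040

(exact arithmetic carried between steps; '≈' marks a value shown rounded to 6 d.p. or computed from one; I and e_prev carry over from the previous line; the table rounds u and y to 3 d.p., halves away from zero)
n=0: y=0, sp=1, e=sp−y=1; I=1, D=e−e_prev=1; u=3/4·1+0·1+1·1=1.75; next y=-1/2·0+1/4·1.75=0.4375
n=1: y=0.4375, sp=1, e=sp−y=0.5625; I=1.5625, D=e−e_prev=-0.4375; u=3/4·0.5625+0·1.5625+1·(-0.4375)=-0.015625; next y=-1/2·0.4375+1/4·(-0.015625)≈-0.222656
n=2: y≈-0.222656, sp=1, e=sp−y≈1.222656; I≈2.785156, D=e−e_prev≈0.660156; u=3/4·1.222656+0·2.785156+1·0.660156≈1.577148; next y=-1/2·(-0.222656)+1/4·1.577148≈0.505615
n=3: y≈0.505615, sp=1, e=sp−y≈0.494385; I≈3.279541, D=e−e_prev≈-0.728271; u=3/4·0.494385+0·3.279541+1·(-0.728271)≈-0.357483; next y=-1/2·0.505615+1/4·(-0.357483)≈-0.342178
n=4: y≈-0.342178, sp=1, e=sp−y≈1.342178; I≈4.621719, D=e−e_prev≈0.847794; u=3/4·1.342178+0·4.621719+1·0.847794≈1.854427; next y=-1/2·(-0.342178)+1/4·1.854427≈0.634696
n=5: y≈0.634696, sp=1, e=sp−y≈0.365304; I≈4.987023, D=e−e_prev≈-0.976874; u=3/4·0.365304+0·4.987023+1·(-0.976874)≈-0.702896; next y=-1/2·0.634696+1/4·(-0.702896)≈-0.493072
n=6: y≈-0.493072, sp=1, e=sp−y≈1.493072; I≈6.480095, D=e−e_prev≈1.127768; u=3/4·1.493072+0·6.480095+1·1.127768≈2.247572; next y=-1/2·(-0.493072)+1/4·2.247572≈0.808429
n=7: y≈0.808429, sp=1, e=sp−y≈0.191571; I≈6.671666, D=e−e_prev≈-1.301501; u=3/4·0.191571+0·6.671666+1·(-1.301501)≈-1.157823; next y=-1/2·0.808429+1/4·(-1.157823)≈-0.693670
n=8: y≈-0.693670, sp=1, e=sp−y≈1.693670; I≈8.365337, D=e−e_prev≈1.502099; u=3/4·1.693670+0·8.365337+1·1.502099≈2.772352; next y=-1/2·(-0.693670)+1/4·2.772352≈1.039923
n=9: y≈1.039923, sp=1, e=sp−y≈-0.039923; I≈8.325413, D=e−e_prev≈-1.733593; u=3/4·(-0.039923)+0·8.325413+1·(-1.733593)≈-1.763536; next y=-1/2·1.039923+1/4·(-1.763536)≈-0.960846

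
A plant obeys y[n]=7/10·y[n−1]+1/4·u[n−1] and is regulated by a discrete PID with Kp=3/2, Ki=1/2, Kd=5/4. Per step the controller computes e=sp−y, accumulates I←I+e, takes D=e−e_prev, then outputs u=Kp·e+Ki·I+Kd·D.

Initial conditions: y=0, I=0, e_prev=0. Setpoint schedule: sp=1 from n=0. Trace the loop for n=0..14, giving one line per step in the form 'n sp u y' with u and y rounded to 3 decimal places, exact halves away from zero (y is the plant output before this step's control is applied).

(exact arithmetic carried between steps; '≈' marks a value shown rounded to 6 d.p. or computed from one; I and e_prev carry over from the previous line; the table rounds u and y to 3 d.p., halves away from zero)
n=0: y=0, sp=1, e=sp−y=1; I=1, D=e−e_prev=1; u=3/2·1+1/2·1+5/4·1=3.25; next y=7/10·0+1/4·3.25=0.8125
n=1: y=0.8125, sp=1, e=sp−y=0.1875; I=1.1875, D=e−e_prev=-0.8125; u=3/2·0.1875+1/2·1.1875+5/4·(-0.8125)=-0.140625; next y=7/10·0.8125+1/4·(-0.140625)≈0.533594
n=2: y≈0.533594, sp=1, e=sp−y≈0.466406; I≈1.653906, D=e−e_prev≈0.278906; u=3/2·0.466406+1/2·1.653906+5/4·0.278906≈1.875195; next y=7/10·0.533594+1/4·1.875195≈0.842314
n=3: y≈0.842314, sp=1, e=sp−y≈0.157686; I≈1.811592, D=e−e_prev≈-0.308721; u=3/2·0.157686+1/2·1.811592+5/4·(-0.308721)≈0.756423; next y=7/10·0.842314+1/4·0.756423≈0.778726
n=4: y≈0.778726, sp=1, e=sp−y≈0.221274; I≈2.032866, D=e−e_prev≈0.063589; u=3/2·0.221274+1/2·2.032866+5/4·0.063589≈1.427830; next y=7/10·0.778726+1/4·1.427830≈0.902066
n=5: y≈0.902066, sp=1, e=sp−y≈0.097934; I≈2.130800, D=e−e_prev≈-0.123340; u=3/2·0.097934+1/2·2.130800+5/4·(-0.123340)≈1.058127; next y=7/10·0.902066+1/4·1.058127≈0.895978
n=6: y≈0.895978, sp=1, e=sp−y≈0.104022; I≈2.234823, D=e−e_prev≈0.006088; u=3/2·0.104022+1/2·2.234823+5/4·0.006088≈1.281055; next y=7/10·0.895978+1/4·1.281055≈0.947448
n=7: y≈0.947448, sp=1, e=sp−y≈0.052552; I≈2.287375, D=e−e_prev≈-0.051470; u=3/2·0.052552+1/2·2.287375+5/4·(-0.051470)≈1.158177; next y=7/10·0.947448+1/4·1.158177≈0.952758
n=8: y≈0.952758, sp=1, e=sp−y≈0.047242; I≈2.334617, D=e−e_prev≈-0.005310; u=3/2·0.047242+1/2·2.334617+5/4·(-0.005310)≈1.231534; next y=7/10·0.952758+1/4·1.231534≈0.974814
n=9: y≈0.974814, sp=1, e=sp−y≈0.025186; I≈2.359803, D=e−e_prev≈-0.022056; u=3/2·0.025186+1/2·2.359803+5/4·(-0.022056)≈1.190110; next y=7/10·0.974814+1/4·1.190110≈0.979897
n=10: y≈0.979897, sp=1, e=sp−y≈0.020103; I≈2.379905, D=e−e_prev≈-0.005083; u=3/2·0.020103+1/2·2.379905+5/4·(-0.005083)≈1.213752; next y=7/10·0.979897+1/4·1.213752≈0.989366
n=11: y≈0.989366, sp=1, e=sp−y≈0.010634; I≈2.390539, D=e−e_prev≈-0.009469; u=3/2·0.010634+1/2·2.390539+5/4·(-0.009469)≈1.199384; next y=7/10·0.989366+1/4·1.199384≈0.992402
n=12: y≈0.992402, sp=1, e=sp−y≈0.007598; I≈2.398137, D=e−e_prev≈-0.003036; u=3/2·0.007598+1/2·2.398137+5/4·(-0.003036)≈1.206670; next y=7/10·0.992402+1/4·1.206670≈0.996349
n=13: y≈0.996349, sp=1, e=sp−y≈0.003651; I≈2.401787, D=e−e_prev≈-0.003947; u=3/2·0.003651+1/2·2.401787+5/4·(-0.003947)≈1.201437; next y=7/10·0.996349+1/4·1.201437≈0.997804
n=14: y≈0.997804, sp=1, e=sp−y≈0.002196; I≈2.403984, D=e−e_prev≈-0.001454; u=3/2·0.002196+1/2·2.403984+5/4·(-0.001454)≈1.203469; next y=7/10·0.997804+1/4·1.203469≈0.999330

0 1 3.250 0.000
1 1 -0.141 0.813
2 1 1.875 0.534
3 1 0.756 0.842
4 1 1.428 0.779
5 1 1.058 0.902
6 1 1.281 0.896
7 1 1.158 0.947
8 1 1.232 0.953
9 1 1.190 0.975
10 1 1.214 0.980
11 1 1.199 0.989
12 1 1.207 0.992
13 1 1.201 0.996
14 1 1.203 0.998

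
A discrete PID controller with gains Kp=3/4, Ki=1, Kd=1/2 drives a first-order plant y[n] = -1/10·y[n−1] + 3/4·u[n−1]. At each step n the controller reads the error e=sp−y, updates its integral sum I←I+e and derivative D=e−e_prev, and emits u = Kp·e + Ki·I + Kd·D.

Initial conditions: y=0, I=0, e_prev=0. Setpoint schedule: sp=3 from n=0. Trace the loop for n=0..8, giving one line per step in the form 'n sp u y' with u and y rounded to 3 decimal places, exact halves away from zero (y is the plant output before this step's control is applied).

0 3 6.750 0.000
1 3 -3.141 5.063
2 3 15.158 -2.862
3 3 -15.604 11.654
4 3 38.176 -12.868
5 3 -54.488 29.919
6 3 105.985 -43.858
7 3 -171.444 83.874
8 3 308.449 -136.970

(exact arithmetic carried between steps; '≈' marks a value shown rounded to 6 d.p. or computed from one; I and e_prev carry over from the previous line; the table rounds u and y to 3 d.p., halves away from zero)
n=0: y=0, sp=3, e=sp−y=3; I=3, D=e−e_prev=3; u=3/4·3+1·3+1/2·3=6.75; next y=-1/10·0+3/4·6.75=5.0625
n=1: y=5.0625, sp=3, e=sp−y=-2.0625; I=0.9375, D=e−e_prev=-5.0625; u=3/4·(-2.0625)+1·0.9375+1/2·(-5.0625)=-3.140625; next y=-1/10·5.0625+3/4·(-3.140625)≈-2.861719
n=2: y≈-2.861719, sp=3, e=sp−y≈5.861719; I≈6.799219, D=e−e_prev≈7.924219; u=3/4·5.861719+1·6.799219+1/2·7.924219≈15.157617; next y=-1/10·(-2.861719)+3/4·15.157617≈11.654385
n=3: y≈11.654385, sp=3, e=sp−y≈-8.654385; I≈-1.855166, D=e−e_prev≈-14.516104; u=3/4·(-8.654385)+1·(-1.855166)+1/2·(-14.516104)≈-15.604006; next y=-1/10·11.654385+3/4·(-15.604006)≈-12.868443
n=4: y≈-12.868443, sp=3, e=sp−y≈15.868443; I≈14.013277, D=e−e_prev≈24.522828; u=3/4·15.868443+1·14.013277+1/2·24.522828≈38.176024; next y=-1/10·(-12.868443)+3/4·38.176024≈29.918862
n=5: y≈29.918862, sp=3, e=sp−y≈-26.918862; I≈-12.905585, D=e−e_prev≈-42.787305; u=3/4·(-26.918862)+1·(-12.905585)+1/2·(-42.787305)≈-54.488384; next y=-1/10·29.918862+3/4·(-54.488384)≈-43.858174
n=6: y≈-43.858174, sp=3, e=sp−y≈46.858174; I≈33.952589, D=e−e_prev≈73.777036; u=3/4·46.858174+1·33.952589+1/2·73.777036≈105.984738; next y=-1/10·(-43.858174)+3/4·105.984738≈83.874371
n=7: y≈83.874371, sp=3, e=sp−y≈-80.874371; I≈-46.921782, D=e−e_prev≈-127.732545; u=3/4·(-80.874371)+1·(-46.921782)+1/2·(-127.732545)≈-171.443833; next y=-1/10·83.874371+3/4·(-171.443833)≈-136.970312
n=8: y≈-136.970312, sp=3, e=sp−y≈139.970312; I≈93.048530, D=e−e_prev≈220.844683; u=3/4·139.970312+1·93.048530+1/2·220.844683≈308.448605; next y=-1/10·(-136.970312)+3/4·308.448605≈245.033485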